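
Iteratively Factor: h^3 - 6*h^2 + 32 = (h - 4)*(h^2 - 2*h - 8) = (h - 4)^2*(h + 2)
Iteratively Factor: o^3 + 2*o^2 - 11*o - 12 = (o - 3)*(o^2 + 5*o + 4) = (o - 3)*(o + 4)*(o + 1)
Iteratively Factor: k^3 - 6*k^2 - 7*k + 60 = (k - 5)*(k^2 - k - 12) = (k - 5)*(k + 3)*(k - 4)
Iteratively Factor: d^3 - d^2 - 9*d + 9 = (d + 3)*(d^2 - 4*d + 3) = (d - 1)*(d + 3)*(d - 3)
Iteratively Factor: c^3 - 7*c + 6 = (c + 3)*(c^2 - 3*c + 2) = (c - 1)*(c + 3)*(c - 2)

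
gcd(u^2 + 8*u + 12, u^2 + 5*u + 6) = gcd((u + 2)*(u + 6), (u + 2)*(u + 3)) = u + 2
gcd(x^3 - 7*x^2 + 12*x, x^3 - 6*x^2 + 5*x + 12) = x^2 - 7*x + 12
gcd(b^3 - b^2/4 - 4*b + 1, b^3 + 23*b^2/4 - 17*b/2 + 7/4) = b - 1/4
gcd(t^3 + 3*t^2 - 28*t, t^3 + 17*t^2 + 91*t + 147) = t + 7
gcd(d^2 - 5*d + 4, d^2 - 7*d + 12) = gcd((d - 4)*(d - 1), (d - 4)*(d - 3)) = d - 4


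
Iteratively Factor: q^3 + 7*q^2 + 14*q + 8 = (q + 4)*(q^2 + 3*q + 2) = (q + 1)*(q + 4)*(q + 2)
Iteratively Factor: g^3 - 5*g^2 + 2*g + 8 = (g - 4)*(g^2 - g - 2) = (g - 4)*(g - 2)*(g + 1)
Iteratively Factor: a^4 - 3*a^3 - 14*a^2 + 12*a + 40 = (a + 2)*(a^3 - 5*a^2 - 4*a + 20) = (a - 5)*(a + 2)*(a^2 - 4) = (a - 5)*(a + 2)^2*(a - 2)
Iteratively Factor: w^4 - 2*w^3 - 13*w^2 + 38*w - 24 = (w - 3)*(w^3 + w^2 - 10*w + 8) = (w - 3)*(w - 2)*(w^2 + 3*w - 4) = (w - 3)*(w - 2)*(w - 1)*(w + 4)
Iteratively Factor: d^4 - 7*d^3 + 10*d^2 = (d - 5)*(d^3 - 2*d^2) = d*(d - 5)*(d^2 - 2*d) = d^2*(d - 5)*(d - 2)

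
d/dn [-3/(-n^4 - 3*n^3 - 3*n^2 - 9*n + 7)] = 3*(-4*n^3 - 9*n^2 - 6*n - 9)/(n^4 + 3*n^3 + 3*n^2 + 9*n - 7)^2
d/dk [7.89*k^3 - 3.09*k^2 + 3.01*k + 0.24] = 23.67*k^2 - 6.18*k + 3.01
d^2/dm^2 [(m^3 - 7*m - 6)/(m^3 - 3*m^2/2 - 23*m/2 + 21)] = 24*(m^3 + 18*m^2 + 48*m + 66)/(8*m^6 + 36*m^5 - 114*m^4 - 477*m^3 + 798*m^2 + 1764*m - 2744)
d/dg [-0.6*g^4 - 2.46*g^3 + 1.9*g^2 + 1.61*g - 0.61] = -2.4*g^3 - 7.38*g^2 + 3.8*g + 1.61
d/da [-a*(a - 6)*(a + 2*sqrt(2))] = -3*a^2 - 4*sqrt(2)*a + 12*a + 12*sqrt(2)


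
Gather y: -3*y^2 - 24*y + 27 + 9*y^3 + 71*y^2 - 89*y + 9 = 9*y^3 + 68*y^2 - 113*y + 36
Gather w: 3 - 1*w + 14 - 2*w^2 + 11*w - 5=-2*w^2 + 10*w + 12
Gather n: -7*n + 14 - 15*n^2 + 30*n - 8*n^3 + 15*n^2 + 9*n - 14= -8*n^3 + 32*n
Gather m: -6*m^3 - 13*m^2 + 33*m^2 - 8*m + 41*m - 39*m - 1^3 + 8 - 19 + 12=-6*m^3 + 20*m^2 - 6*m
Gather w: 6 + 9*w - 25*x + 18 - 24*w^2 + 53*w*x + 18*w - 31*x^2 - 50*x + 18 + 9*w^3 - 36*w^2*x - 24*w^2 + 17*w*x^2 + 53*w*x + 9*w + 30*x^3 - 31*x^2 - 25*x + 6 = 9*w^3 + w^2*(-36*x - 48) + w*(17*x^2 + 106*x + 36) + 30*x^3 - 62*x^2 - 100*x + 48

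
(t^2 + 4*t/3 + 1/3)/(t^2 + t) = (t + 1/3)/t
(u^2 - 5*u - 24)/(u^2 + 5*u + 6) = (u - 8)/(u + 2)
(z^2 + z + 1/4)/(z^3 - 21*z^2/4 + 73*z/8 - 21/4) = 2*(4*z^2 + 4*z + 1)/(8*z^3 - 42*z^2 + 73*z - 42)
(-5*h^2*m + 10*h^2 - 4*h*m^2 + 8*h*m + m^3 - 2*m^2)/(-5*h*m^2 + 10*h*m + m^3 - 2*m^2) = (h + m)/m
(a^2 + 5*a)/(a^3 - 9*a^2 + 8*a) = (a + 5)/(a^2 - 9*a + 8)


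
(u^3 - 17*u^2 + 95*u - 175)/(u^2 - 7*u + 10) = (u^2 - 12*u + 35)/(u - 2)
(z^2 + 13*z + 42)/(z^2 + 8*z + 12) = (z + 7)/(z + 2)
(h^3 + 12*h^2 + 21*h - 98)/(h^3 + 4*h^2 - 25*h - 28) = (h^2 + 5*h - 14)/(h^2 - 3*h - 4)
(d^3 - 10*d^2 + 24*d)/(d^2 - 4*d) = d - 6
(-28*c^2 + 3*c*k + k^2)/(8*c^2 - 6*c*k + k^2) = (-7*c - k)/(2*c - k)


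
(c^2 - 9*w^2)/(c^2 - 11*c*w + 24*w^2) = (-c - 3*w)/(-c + 8*w)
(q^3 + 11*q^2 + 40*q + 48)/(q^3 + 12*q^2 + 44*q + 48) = (q^2 + 7*q + 12)/(q^2 + 8*q + 12)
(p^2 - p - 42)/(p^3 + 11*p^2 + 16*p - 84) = (p - 7)/(p^2 + 5*p - 14)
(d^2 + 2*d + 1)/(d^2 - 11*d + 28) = (d^2 + 2*d + 1)/(d^2 - 11*d + 28)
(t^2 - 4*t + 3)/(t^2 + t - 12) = (t - 1)/(t + 4)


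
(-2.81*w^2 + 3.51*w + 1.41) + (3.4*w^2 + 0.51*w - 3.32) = 0.59*w^2 + 4.02*w - 1.91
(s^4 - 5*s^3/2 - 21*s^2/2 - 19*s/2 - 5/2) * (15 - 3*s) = -3*s^5 + 45*s^4/2 - 6*s^3 - 129*s^2 - 135*s - 75/2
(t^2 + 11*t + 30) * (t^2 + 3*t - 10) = t^4 + 14*t^3 + 53*t^2 - 20*t - 300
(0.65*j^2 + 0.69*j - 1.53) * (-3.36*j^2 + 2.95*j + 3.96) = -2.184*j^4 - 0.400899999999999*j^3 + 9.7503*j^2 - 1.7811*j - 6.0588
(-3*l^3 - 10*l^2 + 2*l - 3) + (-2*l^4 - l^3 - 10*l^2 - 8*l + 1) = -2*l^4 - 4*l^3 - 20*l^2 - 6*l - 2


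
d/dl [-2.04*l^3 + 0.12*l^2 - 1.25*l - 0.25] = -6.12*l^2 + 0.24*l - 1.25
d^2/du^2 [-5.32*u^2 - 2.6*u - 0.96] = -10.6400000000000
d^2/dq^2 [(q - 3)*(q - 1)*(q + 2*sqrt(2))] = 6*q - 8 + 4*sqrt(2)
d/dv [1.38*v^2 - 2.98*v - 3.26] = 2.76*v - 2.98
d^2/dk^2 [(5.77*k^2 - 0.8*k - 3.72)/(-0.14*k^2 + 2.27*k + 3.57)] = (-2.22044604925031e-16*k^4 - 3.636052*k^3 - 16.865604*k^2 - 4.69425600000003*k - 117.986298)/(0.002744*k^6 - 0.133476*k^5 + 1.954302*k^4 - 4.889807*k^3 - 49.834701*k^2 - 86.792769*k - 45.499293)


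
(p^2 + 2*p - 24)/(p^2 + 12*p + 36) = (p - 4)/(p + 6)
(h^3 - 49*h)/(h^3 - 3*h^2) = (h^2 - 49)/(h*(h - 3))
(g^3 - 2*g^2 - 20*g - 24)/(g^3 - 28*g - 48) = (g + 2)/(g + 4)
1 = 1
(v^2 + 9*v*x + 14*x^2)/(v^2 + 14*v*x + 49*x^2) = (v + 2*x)/(v + 7*x)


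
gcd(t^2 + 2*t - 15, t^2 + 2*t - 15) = t^2 + 2*t - 15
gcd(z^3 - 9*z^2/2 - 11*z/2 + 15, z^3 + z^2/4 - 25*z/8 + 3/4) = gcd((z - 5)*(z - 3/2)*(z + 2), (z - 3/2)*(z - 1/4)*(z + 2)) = z^2 + z/2 - 3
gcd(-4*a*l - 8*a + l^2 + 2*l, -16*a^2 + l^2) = 4*a - l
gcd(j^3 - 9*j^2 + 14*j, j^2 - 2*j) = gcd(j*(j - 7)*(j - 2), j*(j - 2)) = j^2 - 2*j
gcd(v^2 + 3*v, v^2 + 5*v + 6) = v + 3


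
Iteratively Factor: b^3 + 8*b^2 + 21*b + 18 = (b + 3)*(b^2 + 5*b + 6) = (b + 2)*(b + 3)*(b + 3)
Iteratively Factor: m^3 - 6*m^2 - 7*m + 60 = (m + 3)*(m^2 - 9*m + 20) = (m - 5)*(m + 3)*(m - 4)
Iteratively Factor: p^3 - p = (p - 1)*(p^2 + p) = (p - 1)*(p + 1)*(p)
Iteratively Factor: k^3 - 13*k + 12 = (k - 1)*(k^2 + k - 12) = (k - 3)*(k - 1)*(k + 4)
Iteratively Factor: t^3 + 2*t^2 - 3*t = (t + 3)*(t^2 - t) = t*(t + 3)*(t - 1)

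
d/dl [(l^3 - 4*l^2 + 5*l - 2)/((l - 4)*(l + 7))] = (l^4 + 6*l^3 - 101*l^2 + 228*l - 134)/(l^4 + 6*l^3 - 47*l^2 - 168*l + 784)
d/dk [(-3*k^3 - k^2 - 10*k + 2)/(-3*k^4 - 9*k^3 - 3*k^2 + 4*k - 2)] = (-9*k^6 - 6*k^5 - 90*k^4 - 180*k^3 + 38*k^2 + 16*k + 12)/(9*k^8 + 54*k^7 + 99*k^6 + 30*k^5 - 51*k^4 + 12*k^3 + 28*k^2 - 16*k + 4)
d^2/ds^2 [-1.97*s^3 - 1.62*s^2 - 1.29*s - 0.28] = -11.82*s - 3.24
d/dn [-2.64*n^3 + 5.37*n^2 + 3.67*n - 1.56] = -7.92*n^2 + 10.74*n + 3.67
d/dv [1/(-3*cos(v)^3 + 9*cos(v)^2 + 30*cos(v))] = (-sin(v) + 10*sin(v)/(3*cos(v)^2) + 2*tan(v))/(sin(v)^2 + 3*cos(v) + 9)^2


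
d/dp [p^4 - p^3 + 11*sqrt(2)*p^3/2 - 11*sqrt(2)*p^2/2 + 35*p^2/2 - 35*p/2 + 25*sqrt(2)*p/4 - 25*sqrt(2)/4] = 4*p^3 - 3*p^2 + 33*sqrt(2)*p^2/2 - 11*sqrt(2)*p + 35*p - 35/2 + 25*sqrt(2)/4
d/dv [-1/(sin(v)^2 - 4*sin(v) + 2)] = 2*(sin(v) - 2)*cos(v)/(sin(v)^2 - 4*sin(v) + 2)^2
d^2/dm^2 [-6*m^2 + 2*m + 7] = -12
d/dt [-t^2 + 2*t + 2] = 2 - 2*t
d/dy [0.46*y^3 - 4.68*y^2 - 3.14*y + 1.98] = 1.38*y^2 - 9.36*y - 3.14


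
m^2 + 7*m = m*(m + 7)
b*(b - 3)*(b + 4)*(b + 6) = b^4 + 7*b^3 - 6*b^2 - 72*b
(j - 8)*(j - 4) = j^2 - 12*j + 32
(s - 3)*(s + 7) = s^2 + 4*s - 21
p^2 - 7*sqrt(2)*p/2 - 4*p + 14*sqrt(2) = (p - 4)*(p - 7*sqrt(2)/2)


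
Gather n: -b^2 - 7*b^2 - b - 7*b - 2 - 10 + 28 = -8*b^2 - 8*b + 16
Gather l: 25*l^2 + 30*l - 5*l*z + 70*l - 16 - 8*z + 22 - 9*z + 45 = 25*l^2 + l*(100 - 5*z) - 17*z + 51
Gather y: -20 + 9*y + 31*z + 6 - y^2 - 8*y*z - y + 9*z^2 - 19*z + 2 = -y^2 + y*(8 - 8*z) + 9*z^2 + 12*z - 12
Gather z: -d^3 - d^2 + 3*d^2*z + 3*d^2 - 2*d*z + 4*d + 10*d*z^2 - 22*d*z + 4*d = -d^3 + 2*d^2 + 10*d*z^2 + 8*d + z*(3*d^2 - 24*d)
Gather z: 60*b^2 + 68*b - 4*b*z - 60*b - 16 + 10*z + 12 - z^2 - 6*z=60*b^2 + 8*b - z^2 + z*(4 - 4*b) - 4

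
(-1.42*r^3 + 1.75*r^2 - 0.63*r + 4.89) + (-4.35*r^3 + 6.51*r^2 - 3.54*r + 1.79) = -5.77*r^3 + 8.26*r^2 - 4.17*r + 6.68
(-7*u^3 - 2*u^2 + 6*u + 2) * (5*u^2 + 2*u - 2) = -35*u^5 - 24*u^4 + 40*u^3 + 26*u^2 - 8*u - 4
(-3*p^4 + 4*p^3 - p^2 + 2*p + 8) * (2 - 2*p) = 6*p^5 - 14*p^4 + 10*p^3 - 6*p^2 - 12*p + 16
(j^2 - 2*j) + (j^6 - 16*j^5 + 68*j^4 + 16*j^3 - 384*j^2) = j^6 - 16*j^5 + 68*j^4 + 16*j^3 - 383*j^2 - 2*j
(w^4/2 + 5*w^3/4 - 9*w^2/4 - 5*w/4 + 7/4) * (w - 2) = w^5/2 + w^4/4 - 19*w^3/4 + 13*w^2/4 + 17*w/4 - 7/2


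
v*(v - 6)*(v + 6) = v^3 - 36*v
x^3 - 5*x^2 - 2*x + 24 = (x - 4)*(x - 3)*(x + 2)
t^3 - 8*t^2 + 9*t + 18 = (t - 6)*(t - 3)*(t + 1)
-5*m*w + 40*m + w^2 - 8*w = (-5*m + w)*(w - 8)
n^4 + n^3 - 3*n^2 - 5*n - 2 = (n - 2)*(n + 1)^3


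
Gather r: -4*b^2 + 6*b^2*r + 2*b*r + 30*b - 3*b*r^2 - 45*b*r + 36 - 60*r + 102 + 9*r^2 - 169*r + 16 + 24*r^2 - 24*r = -4*b^2 + 30*b + r^2*(33 - 3*b) + r*(6*b^2 - 43*b - 253) + 154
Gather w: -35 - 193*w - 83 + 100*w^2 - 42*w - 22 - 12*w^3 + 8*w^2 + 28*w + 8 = -12*w^3 + 108*w^2 - 207*w - 132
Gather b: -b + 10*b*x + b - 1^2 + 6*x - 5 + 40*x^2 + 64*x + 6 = 10*b*x + 40*x^2 + 70*x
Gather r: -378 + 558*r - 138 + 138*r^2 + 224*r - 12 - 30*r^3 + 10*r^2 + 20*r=-30*r^3 + 148*r^2 + 802*r - 528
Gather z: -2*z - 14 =-2*z - 14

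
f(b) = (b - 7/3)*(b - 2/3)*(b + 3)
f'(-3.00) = 19.56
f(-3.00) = 0.00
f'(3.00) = 19.56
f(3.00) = 9.33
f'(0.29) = -7.19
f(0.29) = 2.53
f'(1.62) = 0.43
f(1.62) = -3.14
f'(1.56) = -0.14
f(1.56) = -3.15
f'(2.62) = 13.15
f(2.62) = 3.15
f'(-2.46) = 10.71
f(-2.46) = 8.09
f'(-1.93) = 3.73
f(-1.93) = 11.85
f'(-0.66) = -6.14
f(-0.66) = 9.29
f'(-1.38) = -1.73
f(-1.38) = 12.31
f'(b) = (b - 7/3)*(b - 2/3) + (b - 7/3)*(b + 3) + (b - 2/3)*(b + 3)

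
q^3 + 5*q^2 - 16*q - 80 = (q - 4)*(q + 4)*(q + 5)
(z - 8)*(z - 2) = z^2 - 10*z + 16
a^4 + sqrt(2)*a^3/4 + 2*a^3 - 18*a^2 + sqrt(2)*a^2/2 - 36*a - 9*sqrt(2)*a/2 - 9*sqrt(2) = (a - 3*sqrt(2))*(a + 3*sqrt(2))*(sqrt(2)*a/2 + sqrt(2))*(sqrt(2)*a + 1/2)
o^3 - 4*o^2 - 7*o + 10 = (o - 5)*(o - 1)*(o + 2)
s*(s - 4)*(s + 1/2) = s^3 - 7*s^2/2 - 2*s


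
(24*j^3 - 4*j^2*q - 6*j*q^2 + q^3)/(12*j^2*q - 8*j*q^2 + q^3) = (2*j + q)/q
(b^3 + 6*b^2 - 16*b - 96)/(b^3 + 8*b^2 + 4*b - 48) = (b - 4)/(b - 2)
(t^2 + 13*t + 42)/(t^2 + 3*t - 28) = (t + 6)/(t - 4)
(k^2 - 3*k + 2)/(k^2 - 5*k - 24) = (-k^2 + 3*k - 2)/(-k^2 + 5*k + 24)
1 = 1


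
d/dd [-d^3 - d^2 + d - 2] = -3*d^2 - 2*d + 1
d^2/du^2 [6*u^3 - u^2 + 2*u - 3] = 36*u - 2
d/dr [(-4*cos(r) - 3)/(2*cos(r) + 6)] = 9*sin(r)/(2*(cos(r) + 3)^2)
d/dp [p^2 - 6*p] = 2*p - 6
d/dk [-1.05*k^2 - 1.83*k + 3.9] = -2.1*k - 1.83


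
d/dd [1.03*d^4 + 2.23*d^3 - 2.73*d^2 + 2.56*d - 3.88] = 4.12*d^3 + 6.69*d^2 - 5.46*d + 2.56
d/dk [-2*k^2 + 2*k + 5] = 2 - 4*k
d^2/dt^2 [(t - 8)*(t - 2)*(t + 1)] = 6*t - 18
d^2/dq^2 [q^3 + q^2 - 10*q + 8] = 6*q + 2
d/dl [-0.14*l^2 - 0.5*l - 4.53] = -0.28*l - 0.5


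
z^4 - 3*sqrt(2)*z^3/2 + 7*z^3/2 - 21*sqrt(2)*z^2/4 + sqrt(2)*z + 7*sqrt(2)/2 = (z + 7/2)*(z - sqrt(2))^2*(z + sqrt(2)/2)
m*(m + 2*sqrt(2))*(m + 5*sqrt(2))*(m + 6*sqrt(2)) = m^4 + 13*sqrt(2)*m^3 + 104*m^2 + 120*sqrt(2)*m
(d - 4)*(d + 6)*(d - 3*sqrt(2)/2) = d^3 - 3*sqrt(2)*d^2/2 + 2*d^2 - 24*d - 3*sqrt(2)*d + 36*sqrt(2)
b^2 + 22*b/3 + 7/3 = (b + 1/3)*(b + 7)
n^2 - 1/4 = (n - 1/2)*(n + 1/2)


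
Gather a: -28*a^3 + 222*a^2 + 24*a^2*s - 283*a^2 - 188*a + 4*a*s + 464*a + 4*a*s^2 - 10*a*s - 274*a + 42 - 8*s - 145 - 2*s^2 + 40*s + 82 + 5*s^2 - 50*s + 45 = -28*a^3 + a^2*(24*s - 61) + a*(4*s^2 - 6*s + 2) + 3*s^2 - 18*s + 24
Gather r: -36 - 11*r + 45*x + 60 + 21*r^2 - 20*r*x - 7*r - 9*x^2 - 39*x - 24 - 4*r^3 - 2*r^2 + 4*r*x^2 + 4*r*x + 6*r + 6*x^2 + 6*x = -4*r^3 + 19*r^2 + r*(4*x^2 - 16*x - 12) - 3*x^2 + 12*x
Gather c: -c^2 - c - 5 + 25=-c^2 - c + 20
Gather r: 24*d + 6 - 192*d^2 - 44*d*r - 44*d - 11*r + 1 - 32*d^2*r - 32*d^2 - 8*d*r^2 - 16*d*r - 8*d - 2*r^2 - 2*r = -224*d^2 - 28*d + r^2*(-8*d - 2) + r*(-32*d^2 - 60*d - 13) + 7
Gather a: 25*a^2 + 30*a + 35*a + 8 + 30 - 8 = 25*a^2 + 65*a + 30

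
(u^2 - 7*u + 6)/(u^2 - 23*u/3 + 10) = 3*(u - 1)/(3*u - 5)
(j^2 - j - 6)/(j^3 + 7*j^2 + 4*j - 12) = (j - 3)/(j^2 + 5*j - 6)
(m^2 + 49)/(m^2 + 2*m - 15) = (m^2 + 49)/(m^2 + 2*m - 15)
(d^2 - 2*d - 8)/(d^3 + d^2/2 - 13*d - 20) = 2/(2*d + 5)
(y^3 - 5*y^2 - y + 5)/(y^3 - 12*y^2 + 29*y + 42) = (y^2 - 6*y + 5)/(y^2 - 13*y + 42)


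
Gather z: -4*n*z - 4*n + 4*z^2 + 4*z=-4*n + 4*z^2 + z*(4 - 4*n)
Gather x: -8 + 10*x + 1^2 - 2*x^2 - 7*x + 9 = -2*x^2 + 3*x + 2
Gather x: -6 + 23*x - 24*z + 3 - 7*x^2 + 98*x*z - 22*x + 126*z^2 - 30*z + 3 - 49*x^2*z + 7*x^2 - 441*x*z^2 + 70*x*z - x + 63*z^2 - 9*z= -49*x^2*z + x*(-441*z^2 + 168*z) + 189*z^2 - 63*z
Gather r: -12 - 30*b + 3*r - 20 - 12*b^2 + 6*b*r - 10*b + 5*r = -12*b^2 - 40*b + r*(6*b + 8) - 32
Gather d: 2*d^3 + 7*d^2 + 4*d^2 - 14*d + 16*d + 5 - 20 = 2*d^3 + 11*d^2 + 2*d - 15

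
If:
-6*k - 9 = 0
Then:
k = -3/2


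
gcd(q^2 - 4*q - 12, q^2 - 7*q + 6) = q - 6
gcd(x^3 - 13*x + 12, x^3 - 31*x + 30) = x - 1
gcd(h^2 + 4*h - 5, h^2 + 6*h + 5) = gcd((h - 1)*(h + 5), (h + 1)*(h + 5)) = h + 5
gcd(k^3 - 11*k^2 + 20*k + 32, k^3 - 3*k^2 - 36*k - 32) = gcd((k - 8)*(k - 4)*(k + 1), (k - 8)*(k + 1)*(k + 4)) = k^2 - 7*k - 8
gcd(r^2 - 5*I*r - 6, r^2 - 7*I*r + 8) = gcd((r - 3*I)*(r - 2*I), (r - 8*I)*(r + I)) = 1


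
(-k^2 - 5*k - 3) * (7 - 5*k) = 5*k^3 + 18*k^2 - 20*k - 21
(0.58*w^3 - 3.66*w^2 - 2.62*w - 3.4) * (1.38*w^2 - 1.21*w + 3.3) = 0.8004*w^5 - 5.7526*w^4 + 2.727*w^3 - 13.5998*w^2 - 4.532*w - 11.22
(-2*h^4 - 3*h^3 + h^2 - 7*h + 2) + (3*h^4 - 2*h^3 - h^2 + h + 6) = h^4 - 5*h^3 - 6*h + 8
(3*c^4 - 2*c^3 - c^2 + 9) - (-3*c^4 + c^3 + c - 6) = 6*c^4 - 3*c^3 - c^2 - c + 15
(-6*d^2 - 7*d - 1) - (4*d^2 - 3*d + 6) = -10*d^2 - 4*d - 7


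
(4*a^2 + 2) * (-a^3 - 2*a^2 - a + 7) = -4*a^5 - 8*a^4 - 6*a^3 + 24*a^2 - 2*a + 14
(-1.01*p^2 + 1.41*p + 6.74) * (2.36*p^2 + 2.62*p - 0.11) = -2.3836*p^4 + 0.681399999999999*p^3 + 19.7117*p^2 + 17.5037*p - 0.7414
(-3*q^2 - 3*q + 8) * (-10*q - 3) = 30*q^3 + 39*q^2 - 71*q - 24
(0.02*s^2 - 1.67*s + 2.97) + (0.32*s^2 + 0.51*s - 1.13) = 0.34*s^2 - 1.16*s + 1.84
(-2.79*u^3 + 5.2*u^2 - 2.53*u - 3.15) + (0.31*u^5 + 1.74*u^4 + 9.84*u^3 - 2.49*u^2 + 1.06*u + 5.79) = 0.31*u^5 + 1.74*u^4 + 7.05*u^3 + 2.71*u^2 - 1.47*u + 2.64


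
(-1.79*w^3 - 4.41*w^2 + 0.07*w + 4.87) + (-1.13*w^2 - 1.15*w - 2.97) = -1.79*w^3 - 5.54*w^2 - 1.08*w + 1.9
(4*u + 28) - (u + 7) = 3*u + 21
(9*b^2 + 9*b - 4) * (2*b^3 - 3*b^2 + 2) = 18*b^5 - 9*b^4 - 35*b^3 + 30*b^2 + 18*b - 8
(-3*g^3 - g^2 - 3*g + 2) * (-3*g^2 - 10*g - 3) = 9*g^5 + 33*g^4 + 28*g^3 + 27*g^2 - 11*g - 6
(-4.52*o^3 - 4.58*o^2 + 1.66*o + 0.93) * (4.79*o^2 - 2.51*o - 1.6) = -21.6508*o^5 - 10.593*o^4 + 26.6792*o^3 + 7.6161*o^2 - 4.9903*o - 1.488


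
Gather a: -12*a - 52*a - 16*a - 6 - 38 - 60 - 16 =-80*a - 120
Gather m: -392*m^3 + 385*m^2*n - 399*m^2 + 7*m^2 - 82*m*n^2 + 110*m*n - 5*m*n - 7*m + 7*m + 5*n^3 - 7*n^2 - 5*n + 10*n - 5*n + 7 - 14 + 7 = -392*m^3 + m^2*(385*n - 392) + m*(-82*n^2 + 105*n) + 5*n^3 - 7*n^2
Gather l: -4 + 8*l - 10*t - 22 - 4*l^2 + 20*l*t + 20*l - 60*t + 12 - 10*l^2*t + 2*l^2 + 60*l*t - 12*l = l^2*(-10*t - 2) + l*(80*t + 16) - 70*t - 14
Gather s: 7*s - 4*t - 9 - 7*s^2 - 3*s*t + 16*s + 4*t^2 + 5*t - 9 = -7*s^2 + s*(23 - 3*t) + 4*t^2 + t - 18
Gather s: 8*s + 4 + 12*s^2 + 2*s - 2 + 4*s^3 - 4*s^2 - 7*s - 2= 4*s^3 + 8*s^2 + 3*s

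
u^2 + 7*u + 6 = (u + 1)*(u + 6)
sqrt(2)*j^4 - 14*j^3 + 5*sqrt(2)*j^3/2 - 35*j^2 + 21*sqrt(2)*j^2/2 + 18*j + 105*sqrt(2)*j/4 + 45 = (j + 5/2)*(j - 6*sqrt(2))*(j - 3*sqrt(2)/2)*(sqrt(2)*j + 1)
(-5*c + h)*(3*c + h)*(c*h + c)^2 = -15*c^4*h^2 - 30*c^4*h - 15*c^4 - 2*c^3*h^3 - 4*c^3*h^2 - 2*c^3*h + c^2*h^4 + 2*c^2*h^3 + c^2*h^2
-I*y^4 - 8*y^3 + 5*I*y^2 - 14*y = y*(y - 7*I)*(y - 2*I)*(-I*y + 1)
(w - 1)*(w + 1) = w^2 - 1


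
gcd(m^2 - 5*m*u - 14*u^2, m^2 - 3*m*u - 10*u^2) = m + 2*u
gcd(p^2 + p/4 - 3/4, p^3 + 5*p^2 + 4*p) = p + 1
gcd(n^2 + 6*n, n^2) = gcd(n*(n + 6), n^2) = n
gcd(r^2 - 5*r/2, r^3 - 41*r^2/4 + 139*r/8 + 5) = r - 5/2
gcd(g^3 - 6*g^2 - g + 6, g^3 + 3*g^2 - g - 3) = g^2 - 1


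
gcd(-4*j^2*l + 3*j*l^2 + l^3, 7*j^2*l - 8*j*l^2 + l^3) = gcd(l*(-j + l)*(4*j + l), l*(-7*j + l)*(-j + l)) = j*l - l^2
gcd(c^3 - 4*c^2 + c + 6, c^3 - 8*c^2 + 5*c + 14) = c^2 - c - 2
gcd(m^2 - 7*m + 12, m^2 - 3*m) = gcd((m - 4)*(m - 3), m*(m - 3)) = m - 3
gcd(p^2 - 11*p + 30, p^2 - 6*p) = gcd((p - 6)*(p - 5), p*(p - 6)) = p - 6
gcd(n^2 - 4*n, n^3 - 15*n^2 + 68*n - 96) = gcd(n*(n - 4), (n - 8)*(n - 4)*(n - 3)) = n - 4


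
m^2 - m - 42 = (m - 7)*(m + 6)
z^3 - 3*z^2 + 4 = (z - 2)^2*(z + 1)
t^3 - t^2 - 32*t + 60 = (t - 5)*(t - 2)*(t + 6)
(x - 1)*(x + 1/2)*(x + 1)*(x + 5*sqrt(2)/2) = x^4 + x^3/2 + 5*sqrt(2)*x^3/2 - x^2 + 5*sqrt(2)*x^2/4 - 5*sqrt(2)*x/2 - x/2 - 5*sqrt(2)/4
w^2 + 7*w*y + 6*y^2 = (w + y)*(w + 6*y)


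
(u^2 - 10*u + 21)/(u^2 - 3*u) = (u - 7)/u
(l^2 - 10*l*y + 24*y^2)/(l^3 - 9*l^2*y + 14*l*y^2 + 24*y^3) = 1/(l + y)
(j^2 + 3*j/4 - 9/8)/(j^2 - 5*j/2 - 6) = (j - 3/4)/(j - 4)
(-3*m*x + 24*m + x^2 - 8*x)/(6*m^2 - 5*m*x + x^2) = (x - 8)/(-2*m + x)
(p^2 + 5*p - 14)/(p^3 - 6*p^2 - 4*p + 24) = (p + 7)/(p^2 - 4*p - 12)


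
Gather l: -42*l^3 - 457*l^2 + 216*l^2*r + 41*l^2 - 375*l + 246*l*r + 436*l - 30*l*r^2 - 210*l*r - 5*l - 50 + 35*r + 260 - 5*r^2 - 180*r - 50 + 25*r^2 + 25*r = -42*l^3 + l^2*(216*r - 416) + l*(-30*r^2 + 36*r + 56) + 20*r^2 - 120*r + 160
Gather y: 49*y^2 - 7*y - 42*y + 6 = 49*y^2 - 49*y + 6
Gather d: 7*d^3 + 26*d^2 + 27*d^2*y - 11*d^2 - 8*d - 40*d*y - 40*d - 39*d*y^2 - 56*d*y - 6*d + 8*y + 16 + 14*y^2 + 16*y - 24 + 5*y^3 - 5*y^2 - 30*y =7*d^3 + d^2*(27*y + 15) + d*(-39*y^2 - 96*y - 54) + 5*y^3 + 9*y^2 - 6*y - 8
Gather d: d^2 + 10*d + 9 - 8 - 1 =d^2 + 10*d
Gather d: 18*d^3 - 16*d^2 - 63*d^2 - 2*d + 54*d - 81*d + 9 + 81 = 18*d^3 - 79*d^2 - 29*d + 90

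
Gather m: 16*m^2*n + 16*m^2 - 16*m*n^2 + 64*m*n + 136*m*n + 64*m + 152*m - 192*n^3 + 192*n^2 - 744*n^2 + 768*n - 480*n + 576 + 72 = m^2*(16*n + 16) + m*(-16*n^2 + 200*n + 216) - 192*n^3 - 552*n^2 + 288*n + 648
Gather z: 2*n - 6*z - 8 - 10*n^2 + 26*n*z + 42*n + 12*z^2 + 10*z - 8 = -10*n^2 + 44*n + 12*z^2 + z*(26*n + 4) - 16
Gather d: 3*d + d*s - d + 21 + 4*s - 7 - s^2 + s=d*(s + 2) - s^2 + 5*s + 14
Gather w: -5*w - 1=-5*w - 1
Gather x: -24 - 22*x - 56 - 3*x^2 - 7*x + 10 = -3*x^2 - 29*x - 70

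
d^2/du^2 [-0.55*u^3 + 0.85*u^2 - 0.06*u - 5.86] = 1.7 - 3.3*u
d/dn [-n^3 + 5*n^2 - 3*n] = -3*n^2 + 10*n - 3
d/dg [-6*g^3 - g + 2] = -18*g^2 - 1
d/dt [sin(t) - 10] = cos(t)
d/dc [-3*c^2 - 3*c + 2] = -6*c - 3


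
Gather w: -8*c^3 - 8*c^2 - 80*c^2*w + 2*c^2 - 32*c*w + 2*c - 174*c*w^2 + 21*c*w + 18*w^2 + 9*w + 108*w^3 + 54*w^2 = -8*c^3 - 6*c^2 + 2*c + 108*w^3 + w^2*(72 - 174*c) + w*(-80*c^2 - 11*c + 9)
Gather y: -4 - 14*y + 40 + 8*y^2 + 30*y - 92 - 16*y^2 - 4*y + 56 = -8*y^2 + 12*y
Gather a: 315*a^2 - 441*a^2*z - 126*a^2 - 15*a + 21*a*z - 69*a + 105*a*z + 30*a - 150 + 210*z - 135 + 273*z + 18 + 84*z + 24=a^2*(189 - 441*z) + a*(126*z - 54) + 567*z - 243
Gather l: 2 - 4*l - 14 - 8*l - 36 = -12*l - 48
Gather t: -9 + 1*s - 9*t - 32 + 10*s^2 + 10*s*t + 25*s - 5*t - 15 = 10*s^2 + 26*s + t*(10*s - 14) - 56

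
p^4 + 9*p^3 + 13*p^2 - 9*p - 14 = (p - 1)*(p + 1)*(p + 2)*(p + 7)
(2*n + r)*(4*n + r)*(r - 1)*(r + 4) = 8*n^2*r^2 + 24*n^2*r - 32*n^2 + 6*n*r^3 + 18*n*r^2 - 24*n*r + r^4 + 3*r^3 - 4*r^2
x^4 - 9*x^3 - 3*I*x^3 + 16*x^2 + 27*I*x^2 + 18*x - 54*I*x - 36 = (x - 6)*(x - 3)*(x - 2*I)*(x - I)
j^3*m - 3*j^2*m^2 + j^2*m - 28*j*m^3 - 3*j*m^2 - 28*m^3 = (j - 7*m)*(j + 4*m)*(j*m + m)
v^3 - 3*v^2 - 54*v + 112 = (v - 8)*(v - 2)*(v + 7)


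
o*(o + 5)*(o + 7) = o^3 + 12*o^2 + 35*o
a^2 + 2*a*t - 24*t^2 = (a - 4*t)*(a + 6*t)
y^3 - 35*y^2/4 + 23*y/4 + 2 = (y - 8)*(y - 1)*(y + 1/4)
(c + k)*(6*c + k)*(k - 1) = 6*c^2*k - 6*c^2 + 7*c*k^2 - 7*c*k + k^3 - k^2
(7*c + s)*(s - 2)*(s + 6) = 7*c*s^2 + 28*c*s - 84*c + s^3 + 4*s^2 - 12*s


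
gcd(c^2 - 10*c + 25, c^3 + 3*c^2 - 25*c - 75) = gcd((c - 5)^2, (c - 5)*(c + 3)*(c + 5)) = c - 5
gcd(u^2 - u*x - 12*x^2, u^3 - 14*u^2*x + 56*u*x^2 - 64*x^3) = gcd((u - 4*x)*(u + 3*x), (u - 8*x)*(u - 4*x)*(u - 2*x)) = -u + 4*x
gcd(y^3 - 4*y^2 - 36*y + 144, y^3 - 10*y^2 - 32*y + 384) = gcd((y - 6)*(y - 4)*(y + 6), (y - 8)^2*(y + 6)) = y + 6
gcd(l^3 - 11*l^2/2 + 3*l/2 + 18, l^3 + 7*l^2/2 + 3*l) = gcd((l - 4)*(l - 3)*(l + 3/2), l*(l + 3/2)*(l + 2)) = l + 3/2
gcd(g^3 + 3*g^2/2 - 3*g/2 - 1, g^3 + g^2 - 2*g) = g^2 + g - 2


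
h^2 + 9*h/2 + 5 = (h + 2)*(h + 5/2)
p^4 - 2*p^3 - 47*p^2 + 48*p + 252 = (p - 7)*(p - 3)*(p + 2)*(p + 6)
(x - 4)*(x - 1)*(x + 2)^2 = x^4 - x^3 - 12*x^2 - 4*x + 16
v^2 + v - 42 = (v - 6)*(v + 7)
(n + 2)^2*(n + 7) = n^3 + 11*n^2 + 32*n + 28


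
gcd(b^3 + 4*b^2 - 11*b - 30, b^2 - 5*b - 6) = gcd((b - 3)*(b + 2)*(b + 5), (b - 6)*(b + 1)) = 1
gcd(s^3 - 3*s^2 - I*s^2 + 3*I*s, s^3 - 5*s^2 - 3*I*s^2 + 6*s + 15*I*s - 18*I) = s - 3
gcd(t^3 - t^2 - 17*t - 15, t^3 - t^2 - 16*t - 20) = t - 5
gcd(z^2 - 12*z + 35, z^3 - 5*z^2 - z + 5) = z - 5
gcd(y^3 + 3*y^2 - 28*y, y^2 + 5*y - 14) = y + 7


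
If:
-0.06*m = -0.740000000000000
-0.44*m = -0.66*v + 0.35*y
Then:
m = 12.33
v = 0.53030303030303*y + 8.22222222222222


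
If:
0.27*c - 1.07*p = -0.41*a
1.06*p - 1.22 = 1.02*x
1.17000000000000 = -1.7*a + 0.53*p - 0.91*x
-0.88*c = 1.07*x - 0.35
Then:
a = -0.13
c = 1.45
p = 0.32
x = -0.87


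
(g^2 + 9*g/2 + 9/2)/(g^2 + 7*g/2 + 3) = (g + 3)/(g + 2)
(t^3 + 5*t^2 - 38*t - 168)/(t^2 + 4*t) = t + 1 - 42/t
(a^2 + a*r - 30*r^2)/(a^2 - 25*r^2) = (a + 6*r)/(a + 5*r)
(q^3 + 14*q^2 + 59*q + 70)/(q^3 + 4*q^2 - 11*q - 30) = (q + 7)/(q - 3)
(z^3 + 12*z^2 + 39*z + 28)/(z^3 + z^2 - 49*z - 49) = (z + 4)/(z - 7)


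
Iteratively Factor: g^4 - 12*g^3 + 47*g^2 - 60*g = (g - 3)*(g^3 - 9*g^2 + 20*g) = (g - 5)*(g - 3)*(g^2 - 4*g) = g*(g - 5)*(g - 3)*(g - 4)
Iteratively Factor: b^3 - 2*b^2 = (b)*(b^2 - 2*b) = b*(b - 2)*(b)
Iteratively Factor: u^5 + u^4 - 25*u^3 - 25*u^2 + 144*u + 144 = (u - 3)*(u^4 + 4*u^3 - 13*u^2 - 64*u - 48) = (u - 3)*(u + 3)*(u^3 + u^2 - 16*u - 16) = (u - 3)*(u + 1)*(u + 3)*(u^2 - 16) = (u - 3)*(u + 1)*(u + 3)*(u + 4)*(u - 4)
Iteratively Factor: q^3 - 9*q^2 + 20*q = (q - 5)*(q^2 - 4*q) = (q - 5)*(q - 4)*(q)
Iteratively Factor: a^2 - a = (a)*(a - 1)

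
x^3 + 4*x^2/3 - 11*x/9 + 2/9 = (x - 1/3)^2*(x + 2)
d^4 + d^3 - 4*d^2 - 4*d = d*(d - 2)*(d + 1)*(d + 2)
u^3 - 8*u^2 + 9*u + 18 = (u - 6)*(u - 3)*(u + 1)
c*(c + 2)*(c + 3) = c^3 + 5*c^2 + 6*c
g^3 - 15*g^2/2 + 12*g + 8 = (g - 4)^2*(g + 1/2)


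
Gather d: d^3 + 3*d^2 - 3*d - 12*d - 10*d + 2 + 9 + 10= d^3 + 3*d^2 - 25*d + 21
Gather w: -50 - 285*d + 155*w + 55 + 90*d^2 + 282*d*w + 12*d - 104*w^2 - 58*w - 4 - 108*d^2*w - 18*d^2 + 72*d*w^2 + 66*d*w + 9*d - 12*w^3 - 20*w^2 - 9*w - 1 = 72*d^2 - 264*d - 12*w^3 + w^2*(72*d - 124) + w*(-108*d^2 + 348*d + 88)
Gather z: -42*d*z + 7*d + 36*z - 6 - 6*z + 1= 7*d + z*(30 - 42*d) - 5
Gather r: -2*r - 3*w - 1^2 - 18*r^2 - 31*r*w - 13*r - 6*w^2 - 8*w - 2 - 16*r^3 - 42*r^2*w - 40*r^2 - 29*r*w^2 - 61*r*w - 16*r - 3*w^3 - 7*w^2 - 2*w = -16*r^3 + r^2*(-42*w - 58) + r*(-29*w^2 - 92*w - 31) - 3*w^3 - 13*w^2 - 13*w - 3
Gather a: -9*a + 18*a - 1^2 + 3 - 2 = 9*a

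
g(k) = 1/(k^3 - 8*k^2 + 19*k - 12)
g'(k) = (-3*k^2 + 16*k - 19)/(k^3 - 8*k^2 + 19*k - 12)^2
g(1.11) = 1.66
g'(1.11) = -13.67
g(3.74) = -1.90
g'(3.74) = -4.04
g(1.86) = 0.48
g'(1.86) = 0.09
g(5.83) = 0.04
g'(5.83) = -0.04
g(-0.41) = -0.05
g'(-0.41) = -0.06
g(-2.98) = -0.01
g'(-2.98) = -0.00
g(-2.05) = -0.01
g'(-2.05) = -0.01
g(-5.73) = -0.00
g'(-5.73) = -0.00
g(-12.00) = 0.00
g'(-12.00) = 0.00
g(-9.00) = 0.00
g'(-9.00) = 0.00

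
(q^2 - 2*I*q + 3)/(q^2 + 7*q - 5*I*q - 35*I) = (q^2 - 2*I*q + 3)/(q^2 + q*(7 - 5*I) - 35*I)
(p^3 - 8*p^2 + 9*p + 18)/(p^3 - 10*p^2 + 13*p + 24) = (p - 6)/(p - 8)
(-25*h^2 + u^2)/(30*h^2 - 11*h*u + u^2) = (5*h + u)/(-6*h + u)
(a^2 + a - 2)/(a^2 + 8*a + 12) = (a - 1)/(a + 6)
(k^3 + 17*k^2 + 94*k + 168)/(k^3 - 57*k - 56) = (k^2 + 10*k + 24)/(k^2 - 7*k - 8)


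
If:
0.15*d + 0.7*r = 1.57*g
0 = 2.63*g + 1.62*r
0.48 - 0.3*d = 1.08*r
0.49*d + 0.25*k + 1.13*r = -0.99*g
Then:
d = 2.37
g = 0.13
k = -4.20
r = -0.21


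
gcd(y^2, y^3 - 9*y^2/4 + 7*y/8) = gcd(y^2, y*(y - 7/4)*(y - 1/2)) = y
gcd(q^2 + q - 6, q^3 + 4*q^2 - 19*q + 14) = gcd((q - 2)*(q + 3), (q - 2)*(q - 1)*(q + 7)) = q - 2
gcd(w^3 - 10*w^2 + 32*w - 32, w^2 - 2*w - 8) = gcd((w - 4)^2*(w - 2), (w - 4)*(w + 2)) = w - 4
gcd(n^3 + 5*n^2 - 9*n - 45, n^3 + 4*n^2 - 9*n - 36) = n^2 - 9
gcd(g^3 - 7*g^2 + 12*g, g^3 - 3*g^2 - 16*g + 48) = g^2 - 7*g + 12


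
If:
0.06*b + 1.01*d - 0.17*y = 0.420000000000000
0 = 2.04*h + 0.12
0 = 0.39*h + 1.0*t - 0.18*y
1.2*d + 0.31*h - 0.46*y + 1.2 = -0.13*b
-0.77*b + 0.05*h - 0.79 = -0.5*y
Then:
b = 3.76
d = 1.43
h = -0.06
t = 1.35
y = 7.37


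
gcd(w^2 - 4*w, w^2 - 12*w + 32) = w - 4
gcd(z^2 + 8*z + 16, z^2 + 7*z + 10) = 1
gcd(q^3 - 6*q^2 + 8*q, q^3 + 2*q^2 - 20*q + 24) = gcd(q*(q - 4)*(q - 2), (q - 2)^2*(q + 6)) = q - 2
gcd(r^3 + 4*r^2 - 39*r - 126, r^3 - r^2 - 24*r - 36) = r^2 - 3*r - 18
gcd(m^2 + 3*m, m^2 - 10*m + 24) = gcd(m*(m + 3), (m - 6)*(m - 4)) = 1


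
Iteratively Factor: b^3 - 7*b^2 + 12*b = (b - 4)*(b^2 - 3*b) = (b - 4)*(b - 3)*(b)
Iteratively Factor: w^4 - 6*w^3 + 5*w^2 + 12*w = (w - 3)*(w^3 - 3*w^2 - 4*w) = (w - 4)*(w - 3)*(w^2 + w) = w*(w - 4)*(w - 3)*(w + 1)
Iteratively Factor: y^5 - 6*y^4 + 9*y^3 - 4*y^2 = (y - 1)*(y^4 - 5*y^3 + 4*y^2) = y*(y - 1)*(y^3 - 5*y^2 + 4*y) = y*(y - 1)^2*(y^2 - 4*y) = y*(y - 4)*(y - 1)^2*(y)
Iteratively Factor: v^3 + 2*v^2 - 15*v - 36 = (v + 3)*(v^2 - v - 12) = (v + 3)^2*(v - 4)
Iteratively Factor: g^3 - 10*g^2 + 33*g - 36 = (g - 3)*(g^2 - 7*g + 12) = (g - 3)^2*(g - 4)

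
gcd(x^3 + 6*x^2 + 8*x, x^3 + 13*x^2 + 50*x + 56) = x^2 + 6*x + 8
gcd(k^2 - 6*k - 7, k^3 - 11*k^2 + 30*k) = 1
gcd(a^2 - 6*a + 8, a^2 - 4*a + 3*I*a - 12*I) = a - 4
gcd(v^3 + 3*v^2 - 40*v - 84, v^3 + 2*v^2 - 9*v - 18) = v + 2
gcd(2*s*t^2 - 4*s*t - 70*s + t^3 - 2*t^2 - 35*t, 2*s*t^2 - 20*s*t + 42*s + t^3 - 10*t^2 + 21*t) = 2*s*t - 14*s + t^2 - 7*t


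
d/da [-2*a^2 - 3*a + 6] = -4*a - 3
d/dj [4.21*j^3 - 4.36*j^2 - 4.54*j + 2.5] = 12.63*j^2 - 8.72*j - 4.54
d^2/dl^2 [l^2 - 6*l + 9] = 2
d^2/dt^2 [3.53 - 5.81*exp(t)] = -5.81*exp(t)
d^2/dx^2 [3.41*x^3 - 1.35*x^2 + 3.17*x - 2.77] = 20.46*x - 2.7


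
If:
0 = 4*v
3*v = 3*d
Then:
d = 0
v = 0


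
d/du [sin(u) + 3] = cos(u)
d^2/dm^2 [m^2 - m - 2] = 2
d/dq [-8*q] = -8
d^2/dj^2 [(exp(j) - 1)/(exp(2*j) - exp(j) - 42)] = (exp(4*j) - 3*exp(3*j) + 255*exp(2*j) - 211*exp(j) + 1806)*exp(j)/(exp(6*j) - 3*exp(5*j) - 123*exp(4*j) + 251*exp(3*j) + 5166*exp(2*j) - 5292*exp(j) - 74088)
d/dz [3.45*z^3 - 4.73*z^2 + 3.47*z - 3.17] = 10.35*z^2 - 9.46*z + 3.47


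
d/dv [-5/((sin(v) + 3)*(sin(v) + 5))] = 10*(sin(v) + 4)*cos(v)/((sin(v) + 3)^2*(sin(v) + 5)^2)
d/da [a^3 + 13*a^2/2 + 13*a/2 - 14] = 3*a^2 + 13*a + 13/2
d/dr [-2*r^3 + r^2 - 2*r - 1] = -6*r^2 + 2*r - 2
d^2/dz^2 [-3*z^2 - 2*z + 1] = -6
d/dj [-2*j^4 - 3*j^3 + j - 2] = -8*j^3 - 9*j^2 + 1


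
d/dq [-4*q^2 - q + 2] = -8*q - 1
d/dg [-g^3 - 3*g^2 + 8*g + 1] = -3*g^2 - 6*g + 8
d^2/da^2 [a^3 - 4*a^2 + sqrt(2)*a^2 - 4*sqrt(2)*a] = 6*a - 8 + 2*sqrt(2)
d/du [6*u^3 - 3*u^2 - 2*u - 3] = 18*u^2 - 6*u - 2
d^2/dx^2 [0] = 0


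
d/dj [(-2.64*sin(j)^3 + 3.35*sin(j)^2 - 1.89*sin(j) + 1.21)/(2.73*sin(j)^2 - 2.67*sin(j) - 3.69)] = (-7.2072*sin(j)^4 + 14.0976*sin(j)^3 + 25.44*sin(j)^2 - 31.3296*sin(j) + 10.2048)*cos(j)/(7.4529*sin(j)^4 - 14.5782*sin(j)^3 - 13.0185*sin(j)^2 + 19.7046*sin(j) + 13.6161)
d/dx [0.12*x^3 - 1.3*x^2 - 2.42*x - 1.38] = 0.36*x^2 - 2.6*x - 2.42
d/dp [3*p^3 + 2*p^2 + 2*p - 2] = 9*p^2 + 4*p + 2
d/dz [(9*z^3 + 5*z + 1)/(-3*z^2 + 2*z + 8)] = (-27*z^4 + 36*z^3 + 231*z^2 + 6*z + 38)/(9*z^4 - 12*z^3 - 44*z^2 + 32*z + 64)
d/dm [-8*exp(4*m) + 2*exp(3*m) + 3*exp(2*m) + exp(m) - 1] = (-32*exp(3*m) + 6*exp(2*m) + 6*exp(m) + 1)*exp(m)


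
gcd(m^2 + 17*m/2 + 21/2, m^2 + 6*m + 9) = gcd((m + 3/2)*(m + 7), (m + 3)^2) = 1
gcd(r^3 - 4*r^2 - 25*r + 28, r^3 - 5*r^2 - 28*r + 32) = r^2 + 3*r - 4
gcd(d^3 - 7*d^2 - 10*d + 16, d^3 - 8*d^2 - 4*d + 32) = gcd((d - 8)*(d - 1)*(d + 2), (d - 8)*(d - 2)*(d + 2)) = d^2 - 6*d - 16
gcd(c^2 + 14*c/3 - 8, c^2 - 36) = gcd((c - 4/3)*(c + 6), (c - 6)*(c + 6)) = c + 6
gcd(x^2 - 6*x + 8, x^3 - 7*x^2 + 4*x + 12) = x - 2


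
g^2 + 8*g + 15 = (g + 3)*(g + 5)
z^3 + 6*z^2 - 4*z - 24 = (z - 2)*(z + 2)*(z + 6)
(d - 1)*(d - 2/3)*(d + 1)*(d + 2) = d^4 + 4*d^3/3 - 7*d^2/3 - 4*d/3 + 4/3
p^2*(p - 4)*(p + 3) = p^4 - p^3 - 12*p^2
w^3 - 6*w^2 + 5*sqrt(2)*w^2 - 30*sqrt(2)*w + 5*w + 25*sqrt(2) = (w - 5)*(w - 1)*(w + 5*sqrt(2))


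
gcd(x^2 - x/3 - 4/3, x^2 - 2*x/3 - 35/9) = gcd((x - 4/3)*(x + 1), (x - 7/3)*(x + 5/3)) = 1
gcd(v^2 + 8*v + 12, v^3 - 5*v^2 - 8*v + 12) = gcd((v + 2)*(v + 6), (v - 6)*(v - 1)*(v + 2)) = v + 2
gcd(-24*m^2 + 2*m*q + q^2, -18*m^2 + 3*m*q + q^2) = 6*m + q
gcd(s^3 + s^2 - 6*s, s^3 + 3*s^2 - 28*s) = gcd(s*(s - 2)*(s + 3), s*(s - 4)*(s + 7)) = s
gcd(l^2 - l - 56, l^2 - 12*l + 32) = l - 8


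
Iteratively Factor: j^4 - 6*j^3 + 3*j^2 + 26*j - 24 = (j - 1)*(j^3 - 5*j^2 - 2*j + 24) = (j - 1)*(j + 2)*(j^2 - 7*j + 12) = (j - 4)*(j - 1)*(j + 2)*(j - 3)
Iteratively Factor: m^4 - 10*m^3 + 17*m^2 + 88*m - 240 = (m - 4)*(m^3 - 6*m^2 - 7*m + 60) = (m - 4)^2*(m^2 - 2*m - 15) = (m - 5)*(m - 4)^2*(m + 3)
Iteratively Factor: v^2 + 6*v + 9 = (v + 3)*(v + 3)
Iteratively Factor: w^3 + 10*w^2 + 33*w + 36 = (w + 3)*(w^2 + 7*w + 12) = (w + 3)*(w + 4)*(w + 3)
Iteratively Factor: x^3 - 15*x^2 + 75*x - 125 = (x - 5)*(x^2 - 10*x + 25) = (x - 5)^2*(x - 5)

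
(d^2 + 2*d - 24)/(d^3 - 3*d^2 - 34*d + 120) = 1/(d - 5)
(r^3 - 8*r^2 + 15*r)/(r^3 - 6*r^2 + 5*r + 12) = r*(r - 5)/(r^2 - 3*r - 4)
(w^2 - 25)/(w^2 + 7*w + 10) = (w - 5)/(w + 2)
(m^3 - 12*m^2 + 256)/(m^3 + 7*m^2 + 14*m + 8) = (m^2 - 16*m + 64)/(m^2 + 3*m + 2)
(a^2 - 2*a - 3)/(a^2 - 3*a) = (a + 1)/a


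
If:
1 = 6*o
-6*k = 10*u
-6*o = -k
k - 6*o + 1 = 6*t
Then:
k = 1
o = 1/6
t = 1/6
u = -3/5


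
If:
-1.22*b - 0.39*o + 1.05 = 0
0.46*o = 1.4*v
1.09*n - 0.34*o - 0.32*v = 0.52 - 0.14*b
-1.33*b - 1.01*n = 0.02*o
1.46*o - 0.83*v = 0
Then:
No Solution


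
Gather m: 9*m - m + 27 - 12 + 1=8*m + 16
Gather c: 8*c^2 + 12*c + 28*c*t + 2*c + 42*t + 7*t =8*c^2 + c*(28*t + 14) + 49*t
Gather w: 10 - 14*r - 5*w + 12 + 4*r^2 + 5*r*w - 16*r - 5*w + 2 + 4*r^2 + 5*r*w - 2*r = 8*r^2 - 32*r + w*(10*r - 10) + 24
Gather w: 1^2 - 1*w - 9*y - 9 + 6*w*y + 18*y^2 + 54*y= w*(6*y - 1) + 18*y^2 + 45*y - 8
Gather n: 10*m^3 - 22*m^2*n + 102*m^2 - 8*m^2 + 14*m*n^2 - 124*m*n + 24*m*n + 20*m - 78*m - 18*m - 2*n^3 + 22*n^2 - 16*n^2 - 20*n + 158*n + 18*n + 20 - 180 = 10*m^3 + 94*m^2 - 76*m - 2*n^3 + n^2*(14*m + 6) + n*(-22*m^2 - 100*m + 156) - 160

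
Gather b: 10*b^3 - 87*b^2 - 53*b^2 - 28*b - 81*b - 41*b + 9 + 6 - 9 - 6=10*b^3 - 140*b^2 - 150*b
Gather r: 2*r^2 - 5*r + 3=2*r^2 - 5*r + 3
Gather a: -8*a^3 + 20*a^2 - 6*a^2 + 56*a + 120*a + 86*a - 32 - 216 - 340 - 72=-8*a^3 + 14*a^2 + 262*a - 660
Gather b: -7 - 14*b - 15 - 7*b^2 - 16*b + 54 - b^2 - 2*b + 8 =-8*b^2 - 32*b + 40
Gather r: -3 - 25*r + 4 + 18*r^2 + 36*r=18*r^2 + 11*r + 1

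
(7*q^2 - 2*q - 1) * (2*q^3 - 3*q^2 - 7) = 14*q^5 - 25*q^4 + 4*q^3 - 46*q^2 + 14*q + 7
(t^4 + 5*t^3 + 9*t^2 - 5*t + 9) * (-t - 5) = -t^5 - 10*t^4 - 34*t^3 - 40*t^2 + 16*t - 45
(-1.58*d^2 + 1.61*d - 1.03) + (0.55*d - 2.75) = -1.58*d^2 + 2.16*d - 3.78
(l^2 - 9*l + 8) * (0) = 0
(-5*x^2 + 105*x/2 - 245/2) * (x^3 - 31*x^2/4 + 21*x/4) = -5*x^5 + 365*x^4/4 - 4445*x^3/8 + 1225*x^2 - 5145*x/8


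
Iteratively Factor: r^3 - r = (r - 1)*(r^2 + r) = r*(r - 1)*(r + 1)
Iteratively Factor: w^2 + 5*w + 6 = (w + 3)*(w + 2)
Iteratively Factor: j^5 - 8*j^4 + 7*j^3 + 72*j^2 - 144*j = (j - 4)*(j^4 - 4*j^3 - 9*j^2 + 36*j) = j*(j - 4)*(j^3 - 4*j^2 - 9*j + 36) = j*(j - 4)^2*(j^2 - 9) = j*(j - 4)^2*(j + 3)*(j - 3)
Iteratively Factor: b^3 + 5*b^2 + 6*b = (b)*(b^2 + 5*b + 6) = b*(b + 3)*(b + 2)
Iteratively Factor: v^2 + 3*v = (v + 3)*(v)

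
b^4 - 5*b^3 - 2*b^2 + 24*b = b*(b - 4)*(b - 3)*(b + 2)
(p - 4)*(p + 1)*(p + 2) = p^3 - p^2 - 10*p - 8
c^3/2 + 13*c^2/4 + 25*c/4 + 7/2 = (c/2 + 1/2)*(c + 2)*(c + 7/2)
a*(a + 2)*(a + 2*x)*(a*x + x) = a^4*x + 2*a^3*x^2 + 3*a^3*x + 6*a^2*x^2 + 2*a^2*x + 4*a*x^2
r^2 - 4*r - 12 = (r - 6)*(r + 2)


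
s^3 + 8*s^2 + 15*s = s*(s + 3)*(s + 5)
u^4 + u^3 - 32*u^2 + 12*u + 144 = (u - 4)*(u - 3)*(u + 2)*(u + 6)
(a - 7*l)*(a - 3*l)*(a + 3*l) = a^3 - 7*a^2*l - 9*a*l^2 + 63*l^3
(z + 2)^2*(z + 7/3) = z^3 + 19*z^2/3 + 40*z/3 + 28/3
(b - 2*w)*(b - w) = b^2 - 3*b*w + 2*w^2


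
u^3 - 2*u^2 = u^2*(u - 2)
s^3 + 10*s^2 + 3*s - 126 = (s - 3)*(s + 6)*(s + 7)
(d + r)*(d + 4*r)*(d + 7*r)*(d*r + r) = d^4*r + 12*d^3*r^2 + d^3*r + 39*d^2*r^3 + 12*d^2*r^2 + 28*d*r^4 + 39*d*r^3 + 28*r^4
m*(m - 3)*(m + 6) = m^3 + 3*m^2 - 18*m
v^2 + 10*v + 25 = (v + 5)^2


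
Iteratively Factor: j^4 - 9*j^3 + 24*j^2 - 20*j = (j - 2)*(j^3 - 7*j^2 + 10*j) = (j - 5)*(j - 2)*(j^2 - 2*j) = j*(j - 5)*(j - 2)*(j - 2)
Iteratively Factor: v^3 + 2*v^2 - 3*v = (v + 3)*(v^2 - v) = v*(v + 3)*(v - 1)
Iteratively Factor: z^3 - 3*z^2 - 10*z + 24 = (z - 4)*(z^2 + z - 6) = (z - 4)*(z + 3)*(z - 2)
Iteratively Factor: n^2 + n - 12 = (n - 3)*(n + 4)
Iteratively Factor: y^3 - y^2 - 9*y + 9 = (y - 1)*(y^2 - 9) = (y - 1)*(y + 3)*(y - 3)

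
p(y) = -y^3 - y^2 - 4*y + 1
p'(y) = -3*y^2 - 2*y - 4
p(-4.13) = 70.91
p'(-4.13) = -46.91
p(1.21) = -7.08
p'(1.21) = -10.81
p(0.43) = -0.98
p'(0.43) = -5.41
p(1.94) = -17.82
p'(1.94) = -19.17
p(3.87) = -87.42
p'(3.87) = -56.67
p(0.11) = 0.55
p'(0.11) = -4.26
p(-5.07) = 125.90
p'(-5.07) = -70.97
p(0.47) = -1.20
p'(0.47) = -5.60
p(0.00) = 1.00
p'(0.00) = -4.00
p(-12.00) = 1633.00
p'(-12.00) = -412.00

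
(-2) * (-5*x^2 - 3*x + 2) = 10*x^2 + 6*x - 4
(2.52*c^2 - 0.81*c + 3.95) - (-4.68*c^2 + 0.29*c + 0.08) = 7.2*c^2 - 1.1*c + 3.87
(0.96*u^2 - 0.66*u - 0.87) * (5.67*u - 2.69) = 5.4432*u^3 - 6.3246*u^2 - 3.1575*u + 2.3403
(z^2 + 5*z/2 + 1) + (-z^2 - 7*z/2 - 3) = -z - 2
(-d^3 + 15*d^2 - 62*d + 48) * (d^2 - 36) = -d^5 + 15*d^4 - 26*d^3 - 492*d^2 + 2232*d - 1728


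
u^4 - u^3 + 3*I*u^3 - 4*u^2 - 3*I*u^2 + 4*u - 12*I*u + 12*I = (u - 2)*(u - 1)*(u + 2)*(u + 3*I)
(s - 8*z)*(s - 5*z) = s^2 - 13*s*z + 40*z^2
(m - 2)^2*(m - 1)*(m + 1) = m^4 - 4*m^3 + 3*m^2 + 4*m - 4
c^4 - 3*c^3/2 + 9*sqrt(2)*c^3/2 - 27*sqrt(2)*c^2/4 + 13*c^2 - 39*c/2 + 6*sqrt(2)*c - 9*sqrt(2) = (c - 3/2)*(c + sqrt(2))*(c + 3*sqrt(2)/2)*(c + 2*sqrt(2))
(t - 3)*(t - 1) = t^2 - 4*t + 3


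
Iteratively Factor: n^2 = (n)*(n)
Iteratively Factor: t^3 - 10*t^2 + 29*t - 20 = (t - 5)*(t^2 - 5*t + 4) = (t - 5)*(t - 4)*(t - 1)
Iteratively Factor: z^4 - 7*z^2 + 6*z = (z)*(z^3 - 7*z + 6) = z*(z - 2)*(z^2 + 2*z - 3) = z*(z - 2)*(z - 1)*(z + 3)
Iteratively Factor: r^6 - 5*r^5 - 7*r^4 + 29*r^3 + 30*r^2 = (r + 2)*(r^5 - 7*r^4 + 7*r^3 + 15*r^2) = r*(r + 2)*(r^4 - 7*r^3 + 7*r^2 + 15*r) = r*(r - 3)*(r + 2)*(r^3 - 4*r^2 - 5*r) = r^2*(r - 3)*(r + 2)*(r^2 - 4*r - 5) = r^2*(r - 3)*(r + 1)*(r + 2)*(r - 5)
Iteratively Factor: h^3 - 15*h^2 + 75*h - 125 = (h - 5)*(h^2 - 10*h + 25) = (h - 5)^2*(h - 5)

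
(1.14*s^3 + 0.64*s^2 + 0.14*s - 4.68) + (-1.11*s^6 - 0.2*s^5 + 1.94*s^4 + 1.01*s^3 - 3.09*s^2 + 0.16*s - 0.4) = -1.11*s^6 - 0.2*s^5 + 1.94*s^4 + 2.15*s^3 - 2.45*s^2 + 0.3*s - 5.08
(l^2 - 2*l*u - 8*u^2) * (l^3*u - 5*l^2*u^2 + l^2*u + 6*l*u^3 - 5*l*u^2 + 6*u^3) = l^5*u - 7*l^4*u^2 + l^4*u + 8*l^3*u^3 - 7*l^3*u^2 + 28*l^2*u^4 + 8*l^2*u^3 - 48*l*u^5 + 28*l*u^4 - 48*u^5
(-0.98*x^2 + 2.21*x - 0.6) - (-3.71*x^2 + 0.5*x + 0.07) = 2.73*x^2 + 1.71*x - 0.67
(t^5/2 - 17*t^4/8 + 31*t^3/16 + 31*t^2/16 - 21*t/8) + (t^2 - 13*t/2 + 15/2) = t^5/2 - 17*t^4/8 + 31*t^3/16 + 47*t^2/16 - 73*t/8 + 15/2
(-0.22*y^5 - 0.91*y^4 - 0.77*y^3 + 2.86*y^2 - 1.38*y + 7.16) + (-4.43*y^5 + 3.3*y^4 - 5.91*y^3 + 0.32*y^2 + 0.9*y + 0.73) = -4.65*y^5 + 2.39*y^4 - 6.68*y^3 + 3.18*y^2 - 0.48*y + 7.89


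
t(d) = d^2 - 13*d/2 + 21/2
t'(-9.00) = -24.50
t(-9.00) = 150.00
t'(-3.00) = -12.50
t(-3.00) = 39.00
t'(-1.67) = -9.84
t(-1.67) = 24.14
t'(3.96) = 1.42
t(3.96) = 0.44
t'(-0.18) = -6.86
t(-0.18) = 11.70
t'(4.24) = 1.98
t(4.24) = 0.92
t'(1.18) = -4.14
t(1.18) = 4.22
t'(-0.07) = -6.64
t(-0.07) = 10.96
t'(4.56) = 2.62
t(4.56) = 1.65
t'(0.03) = -6.44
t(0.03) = 10.31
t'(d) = 2*d - 13/2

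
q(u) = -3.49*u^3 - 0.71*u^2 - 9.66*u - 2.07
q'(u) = -10.47*u^2 - 1.42*u - 9.66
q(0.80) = -12.04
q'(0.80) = -17.50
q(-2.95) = 109.84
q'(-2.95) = -96.59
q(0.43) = -6.63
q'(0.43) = -12.21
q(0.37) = -5.92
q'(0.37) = -11.62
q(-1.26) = 15.96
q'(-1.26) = -24.49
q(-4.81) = 416.35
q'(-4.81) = -245.06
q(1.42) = -27.21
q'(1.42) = -32.79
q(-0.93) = 9.11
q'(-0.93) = -17.39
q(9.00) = -2690.73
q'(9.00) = -870.51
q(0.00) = -2.07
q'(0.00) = -9.66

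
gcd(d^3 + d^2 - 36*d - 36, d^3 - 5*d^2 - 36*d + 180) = d^2 - 36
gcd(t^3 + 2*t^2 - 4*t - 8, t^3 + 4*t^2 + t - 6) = t + 2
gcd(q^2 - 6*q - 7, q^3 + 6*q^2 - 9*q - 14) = q + 1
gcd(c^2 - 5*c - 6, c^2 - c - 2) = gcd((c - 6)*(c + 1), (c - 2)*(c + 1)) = c + 1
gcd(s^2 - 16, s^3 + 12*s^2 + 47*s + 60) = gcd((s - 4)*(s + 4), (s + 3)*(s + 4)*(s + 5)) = s + 4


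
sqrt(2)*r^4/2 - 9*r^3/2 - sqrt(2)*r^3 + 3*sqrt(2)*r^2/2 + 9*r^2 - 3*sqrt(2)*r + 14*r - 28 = (r - 2)*(r - 7*sqrt(2)/2)*(r - 2*sqrt(2))*(sqrt(2)*r/2 + 1)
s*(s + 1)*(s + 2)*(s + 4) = s^4 + 7*s^3 + 14*s^2 + 8*s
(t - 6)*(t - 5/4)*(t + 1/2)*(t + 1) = t^4 - 23*t^3/4 - 23*t^2/8 + 61*t/8 + 15/4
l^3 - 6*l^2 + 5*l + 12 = (l - 4)*(l - 3)*(l + 1)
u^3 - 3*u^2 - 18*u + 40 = (u - 5)*(u - 2)*(u + 4)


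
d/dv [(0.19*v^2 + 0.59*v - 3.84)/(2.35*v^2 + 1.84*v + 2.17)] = (-1.0369*v^2 + 18.8726*v + 8.3459)/(5.5225*v^4 + 8.648*v^3 + 13.5846*v^2 + 7.9856*v + 4.7089)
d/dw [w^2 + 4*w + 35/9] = 2*w + 4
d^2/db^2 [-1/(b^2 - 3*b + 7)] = 2*(b^2 - 3*b - (2*b - 3)^2 + 7)/(b^2 - 3*b + 7)^3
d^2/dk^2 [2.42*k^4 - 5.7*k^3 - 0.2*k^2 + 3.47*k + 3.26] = 29.04*k^2 - 34.2*k - 0.4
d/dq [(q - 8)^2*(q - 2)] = 3*(q - 8)*(q - 4)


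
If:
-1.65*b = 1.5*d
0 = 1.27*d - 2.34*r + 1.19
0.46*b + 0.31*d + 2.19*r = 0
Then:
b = 0.94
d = -1.03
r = -0.05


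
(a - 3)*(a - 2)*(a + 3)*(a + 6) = a^4 + 4*a^3 - 21*a^2 - 36*a + 108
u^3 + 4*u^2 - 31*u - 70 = (u - 5)*(u + 2)*(u + 7)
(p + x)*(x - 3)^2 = p*x^2 - 6*p*x + 9*p + x^3 - 6*x^2 + 9*x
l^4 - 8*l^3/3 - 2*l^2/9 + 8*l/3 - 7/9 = (l - 7/3)*(l - 1)*(l - 1/3)*(l + 1)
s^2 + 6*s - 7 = (s - 1)*(s + 7)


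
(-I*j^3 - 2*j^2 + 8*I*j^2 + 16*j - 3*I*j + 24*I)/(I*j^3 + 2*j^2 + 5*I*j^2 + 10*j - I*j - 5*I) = (-j^3 + 2*j^2*(4 + I) - j*(3 + 16*I) + 24)/(j^3 + j^2*(5 - 2*I) - j*(1 + 10*I) - 5)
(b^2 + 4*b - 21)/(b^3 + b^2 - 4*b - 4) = (b^2 + 4*b - 21)/(b^3 + b^2 - 4*b - 4)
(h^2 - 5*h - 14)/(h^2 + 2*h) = (h - 7)/h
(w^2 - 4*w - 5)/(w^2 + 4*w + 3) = (w - 5)/(w + 3)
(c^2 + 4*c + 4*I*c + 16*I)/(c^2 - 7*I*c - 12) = (c^2 + 4*c*(1 + I) + 16*I)/(c^2 - 7*I*c - 12)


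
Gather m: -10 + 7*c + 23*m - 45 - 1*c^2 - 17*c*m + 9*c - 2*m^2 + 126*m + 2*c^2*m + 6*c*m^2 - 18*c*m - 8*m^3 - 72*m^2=-c^2 + 16*c - 8*m^3 + m^2*(6*c - 74) + m*(2*c^2 - 35*c + 149) - 55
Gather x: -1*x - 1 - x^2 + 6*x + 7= -x^2 + 5*x + 6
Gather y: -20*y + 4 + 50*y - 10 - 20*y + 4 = 10*y - 2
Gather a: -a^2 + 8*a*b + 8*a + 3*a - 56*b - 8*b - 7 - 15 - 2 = -a^2 + a*(8*b + 11) - 64*b - 24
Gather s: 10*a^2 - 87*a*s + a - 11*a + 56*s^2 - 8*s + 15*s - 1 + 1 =10*a^2 - 10*a + 56*s^2 + s*(7 - 87*a)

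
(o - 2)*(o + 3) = o^2 + o - 6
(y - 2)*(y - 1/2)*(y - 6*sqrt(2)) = y^3 - 6*sqrt(2)*y^2 - 5*y^2/2 + y + 15*sqrt(2)*y - 6*sqrt(2)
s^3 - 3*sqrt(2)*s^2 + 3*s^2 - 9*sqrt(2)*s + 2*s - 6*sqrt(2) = (s + 1)*(s + 2)*(s - 3*sqrt(2))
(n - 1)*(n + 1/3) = n^2 - 2*n/3 - 1/3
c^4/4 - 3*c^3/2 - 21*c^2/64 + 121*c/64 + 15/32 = (c/4 + 1/4)*(c - 6)*(c - 5/4)*(c + 1/4)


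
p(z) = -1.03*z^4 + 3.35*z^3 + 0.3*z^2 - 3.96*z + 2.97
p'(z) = -4.12*z^3 + 10.05*z^2 + 0.6*z - 3.96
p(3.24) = -6.28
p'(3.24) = -36.65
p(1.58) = 4.26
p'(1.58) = 5.83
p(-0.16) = 3.60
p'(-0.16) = -3.78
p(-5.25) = -1235.21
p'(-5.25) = 866.07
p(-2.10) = -38.45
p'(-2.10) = 77.26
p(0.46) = 1.49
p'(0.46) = -1.96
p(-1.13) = 1.31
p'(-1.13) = 14.14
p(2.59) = 6.58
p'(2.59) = -6.57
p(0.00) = 2.97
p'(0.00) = -3.96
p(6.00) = -621.27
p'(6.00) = -528.48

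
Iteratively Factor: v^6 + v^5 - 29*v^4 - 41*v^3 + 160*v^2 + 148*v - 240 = (v + 3)*(v^5 - 2*v^4 - 23*v^3 + 28*v^2 + 76*v - 80) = (v - 1)*(v + 3)*(v^4 - v^3 - 24*v^2 + 4*v + 80) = (v - 5)*(v - 1)*(v + 3)*(v^3 + 4*v^2 - 4*v - 16) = (v - 5)*(v - 2)*(v - 1)*(v + 3)*(v^2 + 6*v + 8) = (v - 5)*(v - 2)*(v - 1)*(v + 3)*(v + 4)*(v + 2)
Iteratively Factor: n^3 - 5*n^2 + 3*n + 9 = (n - 3)*(n^2 - 2*n - 3) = (n - 3)*(n + 1)*(n - 3)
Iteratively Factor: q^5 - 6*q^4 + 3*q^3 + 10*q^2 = (q - 2)*(q^4 - 4*q^3 - 5*q^2) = q*(q - 2)*(q^3 - 4*q^2 - 5*q) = q*(q - 2)*(q + 1)*(q^2 - 5*q) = q^2*(q - 2)*(q + 1)*(q - 5)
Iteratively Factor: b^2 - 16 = (b + 4)*(b - 4)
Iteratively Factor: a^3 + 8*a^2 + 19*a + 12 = (a + 4)*(a^2 + 4*a + 3) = (a + 1)*(a + 4)*(a + 3)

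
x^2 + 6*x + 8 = (x + 2)*(x + 4)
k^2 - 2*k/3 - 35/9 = (k - 7/3)*(k + 5/3)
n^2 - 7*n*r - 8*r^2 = (n - 8*r)*(n + r)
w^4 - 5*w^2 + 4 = (w - 2)*(w - 1)*(w + 1)*(w + 2)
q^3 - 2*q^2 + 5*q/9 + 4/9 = (q - 4/3)*(q - 1)*(q + 1/3)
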